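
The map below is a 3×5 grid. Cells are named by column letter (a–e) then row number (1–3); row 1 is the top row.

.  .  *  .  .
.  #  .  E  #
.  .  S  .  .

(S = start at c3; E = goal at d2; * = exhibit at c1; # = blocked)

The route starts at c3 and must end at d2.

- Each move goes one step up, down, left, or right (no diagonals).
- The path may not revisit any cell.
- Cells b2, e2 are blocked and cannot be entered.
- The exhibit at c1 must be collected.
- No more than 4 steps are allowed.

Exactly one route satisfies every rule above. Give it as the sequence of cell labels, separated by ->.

The 4-move cap with required stops at c1 leaves no slack for detours.
Route from c3: 2× up (reaching c1), right to d1, down to d2 — 4 moves in all.
Check: all required cells visited; 4 ≤ 4 moves.

c3 -> c2 -> c1 -> d1 -> d2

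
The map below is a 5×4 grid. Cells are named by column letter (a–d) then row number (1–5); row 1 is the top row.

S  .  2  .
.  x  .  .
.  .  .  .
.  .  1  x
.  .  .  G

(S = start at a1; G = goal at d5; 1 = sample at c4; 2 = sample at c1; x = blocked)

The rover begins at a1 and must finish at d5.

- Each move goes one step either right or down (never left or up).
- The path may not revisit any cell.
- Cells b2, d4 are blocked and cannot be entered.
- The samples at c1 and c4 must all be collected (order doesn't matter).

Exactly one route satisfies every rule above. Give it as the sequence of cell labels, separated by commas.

Moves only go right or down, so the column and row indices never decrease.
Route from a1: right 2 to c1, down 4 to c5, right 1 to d5 — 7 moves in all.
Check: all required cells visited.

a1, b1, c1, c2, c3, c4, c5, d5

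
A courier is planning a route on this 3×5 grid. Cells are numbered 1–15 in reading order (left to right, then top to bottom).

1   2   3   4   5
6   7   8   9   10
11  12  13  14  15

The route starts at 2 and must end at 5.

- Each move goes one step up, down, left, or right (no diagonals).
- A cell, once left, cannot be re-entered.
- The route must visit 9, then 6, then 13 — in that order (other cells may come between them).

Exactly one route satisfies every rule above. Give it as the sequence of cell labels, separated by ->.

The waypoints must appear in the order 9, 6, 13, with no cell reused.
Route from 2: 2× right (reaching 4), down to 9, 3× left (reaching 6), down to 11, 4× right (reaching 15), 2× up (reaching 5) — 13 moves in all.
Check: order respected (9 at step 3, 6 at step 6, 13 at step 9).

2 -> 3 -> 4 -> 9 -> 8 -> 7 -> 6 -> 11 -> 12 -> 13 -> 14 -> 15 -> 10 -> 5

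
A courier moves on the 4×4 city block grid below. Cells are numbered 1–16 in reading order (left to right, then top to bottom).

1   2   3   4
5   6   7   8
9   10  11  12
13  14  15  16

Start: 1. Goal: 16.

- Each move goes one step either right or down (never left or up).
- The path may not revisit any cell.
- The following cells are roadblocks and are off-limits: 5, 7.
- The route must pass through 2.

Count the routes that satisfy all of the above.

A right/down-only route from 1 to 16 makes exactly 3 down-moves and 3 right-moves in some order.
With no other constraints that would be C(6,3) = 20 routes.
Split at 2 and multiply the segment counts (each segment already excludes blocked cells): 1→2: 1; 2→16: 4; product = 4.
That gives 4 routes.

4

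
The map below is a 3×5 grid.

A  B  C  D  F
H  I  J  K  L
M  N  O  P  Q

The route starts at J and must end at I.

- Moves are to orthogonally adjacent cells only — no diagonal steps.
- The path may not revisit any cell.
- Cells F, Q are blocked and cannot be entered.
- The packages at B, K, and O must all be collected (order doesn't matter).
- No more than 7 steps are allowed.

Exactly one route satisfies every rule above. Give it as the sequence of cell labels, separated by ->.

Any route must reach B, K, and O and still end at I within 7 moves, so the order of the required stops is forced.
Route from J: down to O, right to P, 2× up (reaching D), 2× left (reaching B), down to I — 7 moves in all.
Check: all required cells visited; 7 ≤ 7 moves.

J -> O -> P -> K -> D -> C -> B -> I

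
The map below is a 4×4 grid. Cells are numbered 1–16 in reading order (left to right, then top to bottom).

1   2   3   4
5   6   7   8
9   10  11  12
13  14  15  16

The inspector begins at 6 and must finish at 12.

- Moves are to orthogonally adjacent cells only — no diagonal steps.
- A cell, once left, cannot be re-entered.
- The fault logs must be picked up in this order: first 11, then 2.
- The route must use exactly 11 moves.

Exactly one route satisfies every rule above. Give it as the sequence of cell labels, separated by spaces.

6 7 11 10 9 5 1 2 3 4 8 12

The waypoints must appear in the order 11, 2, with no cell reused.
Route from 6: right 1 to 7, down 1 to 11, left 2 to 9, up 2 to 1, right 3 to 4, down 2 to 12 — 11 moves in all.
Check: order respected (11 at step 2, 2 at step 7); 11 moves as required.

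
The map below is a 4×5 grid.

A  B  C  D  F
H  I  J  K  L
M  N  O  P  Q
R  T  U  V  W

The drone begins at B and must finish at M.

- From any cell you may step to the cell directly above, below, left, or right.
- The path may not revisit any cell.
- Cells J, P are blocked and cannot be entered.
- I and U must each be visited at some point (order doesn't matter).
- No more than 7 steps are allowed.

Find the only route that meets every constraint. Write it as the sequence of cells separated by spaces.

B I N O U T R M

The 7-move cap with required stops at I, U leaves no slack for detours.
Route from B: 2× down (reaching N), right to O, down to U, 2× left (reaching R), up to M — 7 moves in all.
Check: all required cells visited; 7 ≤ 7 moves.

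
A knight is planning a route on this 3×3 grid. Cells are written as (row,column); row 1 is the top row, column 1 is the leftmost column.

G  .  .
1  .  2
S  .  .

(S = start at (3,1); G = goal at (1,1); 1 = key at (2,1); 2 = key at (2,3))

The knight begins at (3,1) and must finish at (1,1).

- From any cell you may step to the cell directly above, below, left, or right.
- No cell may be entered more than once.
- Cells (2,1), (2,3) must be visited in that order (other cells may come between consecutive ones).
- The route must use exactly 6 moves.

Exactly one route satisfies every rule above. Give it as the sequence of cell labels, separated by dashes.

The waypoints must appear in the order (2,1), (2,3), with no cell reused.
Route from (3,1): up 1 to (2,1), right 2 to (2,3), up 1 to (1,3), left 2 to (1,1) — 6 moves in all.
Check: order respected (1 at step 1, 2 at step 3); 6 moves as required.

(3,1) - (2,1) - (2,2) - (2,3) - (1,3) - (1,2) - (1,1)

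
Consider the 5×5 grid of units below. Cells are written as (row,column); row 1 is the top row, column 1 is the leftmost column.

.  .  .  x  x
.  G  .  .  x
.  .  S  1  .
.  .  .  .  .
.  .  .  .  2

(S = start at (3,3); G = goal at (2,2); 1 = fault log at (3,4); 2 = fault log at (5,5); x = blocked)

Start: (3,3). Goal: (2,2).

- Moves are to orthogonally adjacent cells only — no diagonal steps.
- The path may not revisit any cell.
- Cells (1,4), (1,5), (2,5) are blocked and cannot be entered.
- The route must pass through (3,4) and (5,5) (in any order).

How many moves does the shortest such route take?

Any route passes through (3,4) and (5,5) in some order between (3,3) and (2,2). Summing Manhattan distances along each leg and taking the cheapest ordering ((3,3) → (3,4) → (5,5) → (2,2)) gives a lower bound of 1 + 3 + 6 = 10 moves.
A route of 10 moves achieves this: (3,3) → (4,3) → (5,3) → (5,4) → (5,5) → (4,5) → (3,5) → (3,4) → (2,4) → (2,3) → (2,2).
Since 10 matches the lower bound, it is optimal.

10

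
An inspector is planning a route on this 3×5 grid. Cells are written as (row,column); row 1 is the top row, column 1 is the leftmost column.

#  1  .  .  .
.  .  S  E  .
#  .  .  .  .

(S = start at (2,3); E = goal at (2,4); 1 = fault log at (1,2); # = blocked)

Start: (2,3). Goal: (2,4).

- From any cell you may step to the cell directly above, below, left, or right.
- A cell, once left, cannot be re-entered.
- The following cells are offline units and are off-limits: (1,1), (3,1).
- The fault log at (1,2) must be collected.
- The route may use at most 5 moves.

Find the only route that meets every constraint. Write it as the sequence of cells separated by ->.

The budget equals the shortest possible length, so every move has to be on a shortest route through the required cells.
Route from (2,3): left to (2,2), up to (1,2), 2× right (reaching (1,4)), down to (2,4) — 5 moves in all.
Check: all required cells visited; 5 ≤ 5 moves.

(2,3) -> (2,2) -> (1,2) -> (1,3) -> (1,4) -> (2,4)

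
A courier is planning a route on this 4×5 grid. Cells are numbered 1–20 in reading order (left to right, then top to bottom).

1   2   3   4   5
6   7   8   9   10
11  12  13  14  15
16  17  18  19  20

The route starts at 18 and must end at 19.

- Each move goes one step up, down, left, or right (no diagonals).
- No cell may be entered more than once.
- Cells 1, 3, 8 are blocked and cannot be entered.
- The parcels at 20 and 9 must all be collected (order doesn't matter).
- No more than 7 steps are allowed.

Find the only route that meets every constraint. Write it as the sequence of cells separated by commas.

18, 13, 14, 9, 10, 15, 20, 19

The budget equals the shortest possible length, so every move has to be on a shortest route through the required cells.
Route from 18: up to 13, right to 14, up to 9, right to 10, 2× down (reaching 20), left to 19 — 7 moves in all.
Check: all required cells visited; 7 ≤ 7 moves.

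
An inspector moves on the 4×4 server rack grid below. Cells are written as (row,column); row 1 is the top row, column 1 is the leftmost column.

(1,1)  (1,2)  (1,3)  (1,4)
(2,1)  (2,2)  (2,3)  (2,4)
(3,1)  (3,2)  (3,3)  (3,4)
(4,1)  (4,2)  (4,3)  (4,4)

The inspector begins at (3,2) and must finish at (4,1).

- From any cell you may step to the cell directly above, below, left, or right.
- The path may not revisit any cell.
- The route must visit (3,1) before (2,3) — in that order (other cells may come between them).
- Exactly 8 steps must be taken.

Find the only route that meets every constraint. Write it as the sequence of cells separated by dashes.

(3,2) - (3,1) - (2,1) - (2,2) - (2,3) - (3,3) - (4,3) - (4,2) - (4,1)

The waypoints must appear in the order (3,1), (2,3), with no cell reused.
Route from (3,2): left to (3,1), up to (2,1), 2× right (reaching (2,3)), 2× down (reaching (4,3)), 2× left (reaching (4,1)) — 8 moves in all.
Check: order respected ((3,1) at step 1, (2,3) at step 4); 8 moves as required.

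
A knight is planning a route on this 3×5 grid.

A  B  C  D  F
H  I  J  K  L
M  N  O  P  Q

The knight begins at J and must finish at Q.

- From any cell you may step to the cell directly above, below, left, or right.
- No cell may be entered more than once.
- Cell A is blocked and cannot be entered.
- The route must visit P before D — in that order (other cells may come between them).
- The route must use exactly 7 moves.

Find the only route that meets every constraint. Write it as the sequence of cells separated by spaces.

J O P K D F L Q

The waypoints must appear in the order P, D, with no cell reused.
Route from J: down to O, right to P, 2× up (reaching D), right to F, 2× down (reaching Q) — 7 moves in all.
Check: order respected (P at step 2, D at step 4); 7 moves as required.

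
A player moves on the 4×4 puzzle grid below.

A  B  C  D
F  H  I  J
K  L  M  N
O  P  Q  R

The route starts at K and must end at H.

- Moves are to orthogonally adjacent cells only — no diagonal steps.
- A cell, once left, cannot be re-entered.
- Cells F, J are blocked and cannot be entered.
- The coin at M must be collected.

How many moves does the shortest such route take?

4

Any route passes through M somewhere between K and H. Summing Manhattan distances along the two legs (K → M → H) gives a lower bound of 2 + 2 = 4 moves.
A route of 4 moves achieves this: K → L → M → I → H.
Since 4 matches the lower bound, it is optimal.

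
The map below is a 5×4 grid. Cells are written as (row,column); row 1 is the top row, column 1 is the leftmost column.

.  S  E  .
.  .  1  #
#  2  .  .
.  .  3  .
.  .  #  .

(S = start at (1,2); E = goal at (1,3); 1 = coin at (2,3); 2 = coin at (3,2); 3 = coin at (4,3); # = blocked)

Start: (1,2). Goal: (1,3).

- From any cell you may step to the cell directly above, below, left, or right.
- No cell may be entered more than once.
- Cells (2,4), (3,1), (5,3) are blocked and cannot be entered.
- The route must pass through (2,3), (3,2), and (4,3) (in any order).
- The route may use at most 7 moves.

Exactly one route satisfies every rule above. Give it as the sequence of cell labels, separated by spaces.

The budget equals the shortest possible length, so every move has to be on a shortest route through the required cells.
Route from (1,2): down 3 to (4,2), right 1 to (4,3), up 3 to (1,3) — 7 moves in all.
Check: all required cells visited; 7 ≤ 7 moves.

(1,2) (2,2) (3,2) (4,2) (4,3) (3,3) (2,3) (1,3)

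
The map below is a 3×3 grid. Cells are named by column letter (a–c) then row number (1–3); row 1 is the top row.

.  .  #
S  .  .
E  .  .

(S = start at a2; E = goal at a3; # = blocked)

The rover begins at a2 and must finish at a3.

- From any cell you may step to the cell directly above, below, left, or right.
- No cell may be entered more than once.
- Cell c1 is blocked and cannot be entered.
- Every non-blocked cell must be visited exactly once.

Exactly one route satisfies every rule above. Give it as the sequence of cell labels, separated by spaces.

Need to visit all 8 open cells exactly once, starting at a2 and ending at a3.
Cell c2 has only two open neighbours (c3 and b2), so the path must pass straight through it: one of those is the cell it's entered from and the other is where it exits.
Route from a2: up to a1, right to b1, down to b2, right to c2, down to c3, 2× left (reaching a3) — 7 moves in all.
Check: all 8 open cells covered.

a2 a1 b1 b2 c2 c3 b3 a3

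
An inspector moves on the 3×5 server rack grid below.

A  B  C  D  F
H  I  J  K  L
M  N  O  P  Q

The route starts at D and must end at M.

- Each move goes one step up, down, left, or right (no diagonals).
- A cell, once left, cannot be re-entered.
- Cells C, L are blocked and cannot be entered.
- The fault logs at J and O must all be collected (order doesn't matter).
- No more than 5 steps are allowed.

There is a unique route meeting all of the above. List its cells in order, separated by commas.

D, K, J, O, N, M

Any route must reach J and O and still end at M within 5 moves, so the order of the required stops is forced.
Route from D: down to K, left to J, down to O, 2× left (reaching M) — 5 moves in all.
Check: all required cells visited; 5 ≤ 5 moves.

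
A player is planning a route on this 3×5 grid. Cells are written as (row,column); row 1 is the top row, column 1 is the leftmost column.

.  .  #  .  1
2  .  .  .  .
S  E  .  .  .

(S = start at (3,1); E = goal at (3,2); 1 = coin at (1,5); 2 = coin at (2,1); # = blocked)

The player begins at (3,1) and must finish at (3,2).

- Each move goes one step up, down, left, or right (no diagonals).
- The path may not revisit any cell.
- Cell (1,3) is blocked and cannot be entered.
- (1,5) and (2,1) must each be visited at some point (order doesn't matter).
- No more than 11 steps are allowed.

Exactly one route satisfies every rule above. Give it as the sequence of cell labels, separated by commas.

The budget equals the shortest possible length, so every move has to be on a shortest route through the required cells.
Route from (3,1): up to (2,1), 3× right (reaching (2,4)), up to (1,4), right to (1,5), 2× down (reaching (3,5)), 3× left (reaching (3,2)) — 11 moves in all.
Check: all required cells visited; 11 ≤ 11 moves.

(3,1), (2,1), (2,2), (2,3), (2,4), (1,4), (1,5), (2,5), (3,5), (3,4), (3,3), (3,2)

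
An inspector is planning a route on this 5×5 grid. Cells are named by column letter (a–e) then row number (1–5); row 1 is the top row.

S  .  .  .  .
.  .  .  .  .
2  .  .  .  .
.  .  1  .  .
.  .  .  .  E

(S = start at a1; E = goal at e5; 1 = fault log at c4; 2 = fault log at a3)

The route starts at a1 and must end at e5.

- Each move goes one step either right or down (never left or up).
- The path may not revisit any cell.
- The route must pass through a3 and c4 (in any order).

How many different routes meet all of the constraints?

9

A right/down-only route from a1 to e5 makes exactly 4 down-moves and 4 right-moves in some order.
With no other constraints that would be C(8,4) = 70 routes.
A monotone route can only reach the required cells in the order a3, c4, so split there and multiply the segment counts: a1→a3: 1; a3→c4: 3; c4→e5: 3; product = 9.
That gives 9 routes.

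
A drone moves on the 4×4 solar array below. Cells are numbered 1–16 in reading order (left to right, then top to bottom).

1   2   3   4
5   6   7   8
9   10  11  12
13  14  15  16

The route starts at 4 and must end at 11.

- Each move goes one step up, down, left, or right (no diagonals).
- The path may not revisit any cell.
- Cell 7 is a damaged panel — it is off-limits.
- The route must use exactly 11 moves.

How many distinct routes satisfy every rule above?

Need simple routes of exactly 11 moves from 4 to 11 (Manhattan distance 3, so 4 moves are spent on a detour and 4 undoing it).
Enumerating: 4 8 12 16 15 14 13 9 5 6 10 11 | 4 3 2 6 10 9 13 14 15 16 12 11 | 4 3 2 6 5 9 13 14 15 16 12 11 | 4 3 2 6 5 9 10 14 15 16 12 11 | 4 3 2 1 5 9 13 14 15 16 12 11 | 4 3 2 1 5 9 10 14 15 16 12 11 | 4 3 2 1 5 6 10 14 15 16 12 11 | 4 3 2 1 5 6 10 9 13 14 15 11.
That gives 8 routes.

8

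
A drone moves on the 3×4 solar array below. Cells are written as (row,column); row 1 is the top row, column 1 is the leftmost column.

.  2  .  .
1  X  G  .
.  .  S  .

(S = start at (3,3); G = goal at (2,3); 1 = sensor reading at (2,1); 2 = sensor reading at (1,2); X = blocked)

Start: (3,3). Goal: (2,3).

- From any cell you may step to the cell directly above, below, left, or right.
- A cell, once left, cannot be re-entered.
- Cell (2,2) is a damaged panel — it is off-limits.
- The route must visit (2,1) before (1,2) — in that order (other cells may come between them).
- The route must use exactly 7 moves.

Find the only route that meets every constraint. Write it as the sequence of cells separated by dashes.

(3,3) - (3,2) - (3,1) - (2,1) - (1,1) - (1,2) - (1,3) - (2,3)

The waypoints must appear in the order (2,1), (1,2), with no cell reused.
Route from (3,3): left 2 to (3,1), up 2 to (1,1), right 2 to (1,3), down 1 to (2,3) — 7 moves in all.
Check: order respected (1 at step 3, 2 at step 5); 7 moves as required.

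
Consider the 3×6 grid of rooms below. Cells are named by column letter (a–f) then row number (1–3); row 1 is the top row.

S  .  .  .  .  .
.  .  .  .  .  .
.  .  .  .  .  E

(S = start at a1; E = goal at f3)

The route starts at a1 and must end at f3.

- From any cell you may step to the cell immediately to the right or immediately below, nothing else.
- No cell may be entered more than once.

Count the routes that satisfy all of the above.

21

A right/down-only route from a1 to f3 makes exactly 2 down-moves and 5 right-moves in some order.
With no other constraints that would be C(7,2) = 21 routes.
That gives 21 routes.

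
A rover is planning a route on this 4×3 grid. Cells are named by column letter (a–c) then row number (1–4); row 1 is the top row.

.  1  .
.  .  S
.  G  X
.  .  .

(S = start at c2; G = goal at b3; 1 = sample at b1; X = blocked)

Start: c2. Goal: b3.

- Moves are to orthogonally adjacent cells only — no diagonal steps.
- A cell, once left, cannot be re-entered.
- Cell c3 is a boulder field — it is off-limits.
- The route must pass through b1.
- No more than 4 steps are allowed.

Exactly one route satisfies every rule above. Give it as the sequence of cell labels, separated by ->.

The budget equals the shortest possible length, so every move has to be on a shortest route through the required cells.
Route from c2: up to c1, left to b1, 2× down (reaching b3) — 4 moves in all.
Check: all required cells visited; 4 ≤ 4 moves.

c2 -> c1 -> b1 -> b2 -> b3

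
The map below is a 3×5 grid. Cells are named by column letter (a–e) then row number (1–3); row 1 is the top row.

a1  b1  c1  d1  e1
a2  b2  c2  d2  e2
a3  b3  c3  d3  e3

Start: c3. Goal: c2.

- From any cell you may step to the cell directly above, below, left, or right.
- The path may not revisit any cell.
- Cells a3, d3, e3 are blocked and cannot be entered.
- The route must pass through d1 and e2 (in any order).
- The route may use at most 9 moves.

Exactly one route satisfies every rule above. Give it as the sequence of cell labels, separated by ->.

c3 -> b3 -> b2 -> b1 -> c1 -> d1 -> e1 -> e2 -> d2 -> c2

The budget equals the shortest possible length, so every move has to be on a shortest route through the required cells.
Route from c3: left to b3, 2× up (reaching b1), 3× right (reaching e1), down to e2, 2× left (reaching c2) — 9 moves in all.
Check: all required cells visited; 9 ≤ 9 moves.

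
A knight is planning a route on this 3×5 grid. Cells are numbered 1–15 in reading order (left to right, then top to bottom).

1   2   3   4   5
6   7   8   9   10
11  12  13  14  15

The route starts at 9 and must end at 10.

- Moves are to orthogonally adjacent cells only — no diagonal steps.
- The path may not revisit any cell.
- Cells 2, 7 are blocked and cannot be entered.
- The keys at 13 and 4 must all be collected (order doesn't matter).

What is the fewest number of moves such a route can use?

Any route passes through 13 and 4 in some order between 9 and 10. Summing Manhattan distances along each leg and taking the cheapest ordering (9 → 4 → 13 → 10) gives a lower bound of 1 + 3 + 3 = 7 moves.
A route of 7 moves achieves this: 9 → 4 → 3 → 8 → 13 → 14 → 15 → 10.
Since 7 matches the lower bound, it is optimal.

7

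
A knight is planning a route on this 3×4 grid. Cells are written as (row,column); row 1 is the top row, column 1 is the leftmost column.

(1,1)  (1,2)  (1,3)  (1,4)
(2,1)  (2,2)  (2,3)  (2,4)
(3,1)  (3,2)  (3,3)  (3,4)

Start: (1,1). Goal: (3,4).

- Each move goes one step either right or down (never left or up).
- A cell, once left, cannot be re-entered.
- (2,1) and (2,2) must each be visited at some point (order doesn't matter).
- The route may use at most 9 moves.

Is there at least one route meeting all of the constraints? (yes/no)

yes

One route that works: (1,1) → (2,1) → (2,2) → (3,2) → (3,3) → (3,4).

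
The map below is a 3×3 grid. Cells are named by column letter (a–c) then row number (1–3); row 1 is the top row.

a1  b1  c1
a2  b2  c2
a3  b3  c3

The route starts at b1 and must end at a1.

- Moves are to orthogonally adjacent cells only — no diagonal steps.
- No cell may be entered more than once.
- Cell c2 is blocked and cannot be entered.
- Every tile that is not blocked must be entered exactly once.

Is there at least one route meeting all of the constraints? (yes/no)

Cell c1 has only one open neighbour but is neither the start nor the goal, so a Hamiltonian route would have to both enter and leave it through the same neighbour — impossible without revisiting.

no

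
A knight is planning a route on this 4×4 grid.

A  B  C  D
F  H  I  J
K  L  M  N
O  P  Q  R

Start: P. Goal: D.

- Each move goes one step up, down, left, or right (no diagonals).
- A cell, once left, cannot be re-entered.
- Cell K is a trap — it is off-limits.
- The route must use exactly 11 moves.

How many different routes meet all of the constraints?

11

Need simple routes of exactly 11 moves from P to D (Manhattan distance 5, so 3 moves are spent on a detour and 3 undoing it).
Branch systematically from the start, pruning whenever the remaining move budget drops below the Manhattan distance to D or differs from it in parity. Grouping the completions by first move — via L: 4; via Q: 7 (no valid completion starts via O) — and summing: 4 + 7 = 11.
That gives 11 routes.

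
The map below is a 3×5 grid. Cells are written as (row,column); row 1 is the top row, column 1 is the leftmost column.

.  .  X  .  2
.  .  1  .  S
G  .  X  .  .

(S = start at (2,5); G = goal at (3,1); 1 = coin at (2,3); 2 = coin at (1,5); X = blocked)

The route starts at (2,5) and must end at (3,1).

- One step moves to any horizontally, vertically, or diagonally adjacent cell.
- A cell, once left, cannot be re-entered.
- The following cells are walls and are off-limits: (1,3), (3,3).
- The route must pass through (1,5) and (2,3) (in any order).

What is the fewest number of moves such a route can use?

5

Any route passes through (1,5) and (2,3) in some order between (2,5) and (3,1). Summing Chebyshev distances along each leg and taking the cheapest ordering ((2,5) → (1,5) → (2,3) → (3,1)) gives a lower bound of 1 + 2 + 2 = 5 moves.
A route of 5 moves achieves this: (2,5) → (1,5) → (1,4) → (2,3) → (2,2) → (3,1).
Since 5 matches the lower bound, it is optimal.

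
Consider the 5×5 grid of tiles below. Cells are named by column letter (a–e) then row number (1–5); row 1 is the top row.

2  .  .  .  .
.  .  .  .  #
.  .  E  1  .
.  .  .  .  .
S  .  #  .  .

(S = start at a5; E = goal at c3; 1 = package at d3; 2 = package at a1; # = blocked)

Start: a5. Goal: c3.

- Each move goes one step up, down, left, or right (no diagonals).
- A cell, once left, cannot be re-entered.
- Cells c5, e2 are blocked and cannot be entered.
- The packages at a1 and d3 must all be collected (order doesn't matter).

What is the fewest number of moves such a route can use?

Any route passes through a1 and d3 in some order between a5 and c3. Summing Manhattan distances along each leg and taking the cheapest ordering (a5 → a1 → d3 → c3) gives a lower bound of 4 + 5 + 1 = 10 moves.
A route of 10 moves achieves this: a5 → a4 → a3 → a2 → a1 → b1 → b2 → c2 → d2 → d3 → c3.
Since 10 matches the lower bound, it is optimal.

10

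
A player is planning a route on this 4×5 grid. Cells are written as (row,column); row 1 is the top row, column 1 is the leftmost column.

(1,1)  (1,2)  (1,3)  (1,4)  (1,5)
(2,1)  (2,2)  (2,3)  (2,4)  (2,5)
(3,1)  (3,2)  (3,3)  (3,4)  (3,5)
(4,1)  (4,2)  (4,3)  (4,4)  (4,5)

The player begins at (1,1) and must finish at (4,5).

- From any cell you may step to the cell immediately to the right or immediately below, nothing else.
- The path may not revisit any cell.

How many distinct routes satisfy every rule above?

35

A right/down-only route from (1,1) to (4,5) makes exactly 3 down-moves and 4 right-moves in some order.
With no other constraints that would be C(7,3) = 35 routes.
That gives 35 routes.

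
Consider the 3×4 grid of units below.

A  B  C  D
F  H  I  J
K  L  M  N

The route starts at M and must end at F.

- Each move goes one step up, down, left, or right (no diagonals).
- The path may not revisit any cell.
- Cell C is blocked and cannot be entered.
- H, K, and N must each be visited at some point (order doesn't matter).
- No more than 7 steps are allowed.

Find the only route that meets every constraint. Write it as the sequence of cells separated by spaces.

M N J I H L K F

Any route must reach H, K, and N and still end at F within 7 moves, so the order of the required stops is forced.
Route from M: right to N, up to J, 2× left (reaching H), down to L, left to K, up to F — 7 moves in all.
Check: all required cells visited; 7 ≤ 7 moves.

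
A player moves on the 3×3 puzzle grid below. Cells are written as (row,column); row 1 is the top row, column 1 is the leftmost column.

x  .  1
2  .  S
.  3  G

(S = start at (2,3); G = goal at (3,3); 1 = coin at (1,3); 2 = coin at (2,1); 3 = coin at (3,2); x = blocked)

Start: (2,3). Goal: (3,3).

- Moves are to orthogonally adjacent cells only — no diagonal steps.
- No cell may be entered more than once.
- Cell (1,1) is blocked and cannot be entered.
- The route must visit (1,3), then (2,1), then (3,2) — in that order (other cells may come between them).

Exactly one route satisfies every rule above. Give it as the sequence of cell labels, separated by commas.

(2,3), (1,3), (1,2), (2,2), (2,1), (3,1), (3,2), (3,3)

The waypoints must appear in the order (1,3), (2,1), (3,2), with no cell reused.
Route from (2,3): up to (1,3), left to (1,2), down to (2,2), left to (2,1), down to (3,1), 2× right (reaching (3,3)) — 7 moves in all.
Check: order respected (1 at step 1, 2 at step 4, 3 at step 6).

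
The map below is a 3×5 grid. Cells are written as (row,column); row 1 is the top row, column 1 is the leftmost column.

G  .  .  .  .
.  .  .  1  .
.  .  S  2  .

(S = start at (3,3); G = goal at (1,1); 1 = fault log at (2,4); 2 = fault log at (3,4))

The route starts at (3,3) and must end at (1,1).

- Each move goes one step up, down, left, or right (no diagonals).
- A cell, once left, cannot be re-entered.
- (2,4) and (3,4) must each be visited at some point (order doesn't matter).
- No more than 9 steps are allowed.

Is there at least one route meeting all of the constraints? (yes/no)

One route that works: (3,3) → (3,4) → (2,4) → (1,4) → (1,3) → (1,2) → (1,1).

yes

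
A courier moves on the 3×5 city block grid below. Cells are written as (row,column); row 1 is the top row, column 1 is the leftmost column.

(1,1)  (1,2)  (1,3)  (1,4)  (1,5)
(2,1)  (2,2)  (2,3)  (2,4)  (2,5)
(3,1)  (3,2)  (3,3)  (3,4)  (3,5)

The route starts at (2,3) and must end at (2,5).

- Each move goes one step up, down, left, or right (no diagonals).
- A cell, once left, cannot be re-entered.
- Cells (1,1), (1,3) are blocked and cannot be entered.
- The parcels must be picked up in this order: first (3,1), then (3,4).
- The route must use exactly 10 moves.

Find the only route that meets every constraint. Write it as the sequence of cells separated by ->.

The waypoints must appear in the order (3,1), (3,4), with no cell reused.
Route from (2,3): left 2 to (2,1), down 1 to (3,1), right 3 to (3,4), up 2 to (1,4), right 1 to (1,5), down 1 to (2,5) — 10 moves in all.
Check: order respected ((3,1) at step 3, (3,4) at step 6); 10 moves as required.

(2,3) -> (2,2) -> (2,1) -> (3,1) -> (3,2) -> (3,3) -> (3,4) -> (2,4) -> (1,4) -> (1,5) -> (2,5)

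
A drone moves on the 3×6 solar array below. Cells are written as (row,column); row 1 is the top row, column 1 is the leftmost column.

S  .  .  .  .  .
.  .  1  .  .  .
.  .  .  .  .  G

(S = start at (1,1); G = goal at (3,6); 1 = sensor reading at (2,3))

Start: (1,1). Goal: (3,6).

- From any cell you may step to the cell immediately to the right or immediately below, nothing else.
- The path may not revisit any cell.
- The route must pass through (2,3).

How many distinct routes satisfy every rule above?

12

A right/down-only route from (1,1) to (3,6) makes exactly 2 down-moves and 5 right-moves in some order.
With no other constraints that would be C(7,2) = 21 routes.
Split at (2,3) and multiply the segment counts: (1,1)→(2,3): 3; (2,3)→(3,6): 4; product = 12.
That gives 12 routes.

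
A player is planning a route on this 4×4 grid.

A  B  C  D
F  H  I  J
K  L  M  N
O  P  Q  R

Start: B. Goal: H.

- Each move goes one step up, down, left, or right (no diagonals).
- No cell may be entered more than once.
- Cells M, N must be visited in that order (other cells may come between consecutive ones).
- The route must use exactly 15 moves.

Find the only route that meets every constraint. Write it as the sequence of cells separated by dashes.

The waypoints must appear in the order M, N, with no cell reused.
Route from B: left to A, 3× down (reaching O), right to P, up to L, right to M, down to Q, right to R, 3× up (reaching D), left to C, down to I, left to H — 15 moves in all.
Check: order respected (M at step 7, N at step 10); 15 moves as required.

B - A - F - K - O - P - L - M - Q - R - N - J - D - C - I - H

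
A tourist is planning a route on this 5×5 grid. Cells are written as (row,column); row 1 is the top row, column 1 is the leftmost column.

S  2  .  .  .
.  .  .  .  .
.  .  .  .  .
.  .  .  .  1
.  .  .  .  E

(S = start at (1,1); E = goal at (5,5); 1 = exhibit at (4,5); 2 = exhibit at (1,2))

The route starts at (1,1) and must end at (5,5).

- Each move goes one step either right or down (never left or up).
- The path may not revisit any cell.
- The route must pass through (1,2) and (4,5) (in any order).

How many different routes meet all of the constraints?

20

A right/down-only route from (1,1) to (5,5) makes exactly 4 down-moves and 4 right-moves in some order.
With no other constraints that would be C(8,4) = 70 routes.
A monotone route can only reach the required cells in the order (1,2), (4,5), so split there and multiply the segment counts: (1,1)→(1,2): 1; (1,2)→(4,5): 20; (4,5)→(5,5): 1; product = 20.
That gives 20 routes.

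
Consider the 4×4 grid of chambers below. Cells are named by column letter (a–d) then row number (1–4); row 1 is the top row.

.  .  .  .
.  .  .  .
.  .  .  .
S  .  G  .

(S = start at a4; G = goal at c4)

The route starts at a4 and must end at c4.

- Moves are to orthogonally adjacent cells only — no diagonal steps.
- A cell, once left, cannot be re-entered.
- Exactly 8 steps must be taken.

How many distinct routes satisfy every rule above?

21

Need simple routes of exactly 8 moves from a4 to c4 (Manhattan distance 2, so 3 moves are spent on a detour and 3 undoing it).
Branch systematically from the start, pruning whenever the remaining move budget drops below the Manhattan distance to c4 or differs from it in parity. Grouping the completions by first move — via a3: 15; via b4: 6 — and summing: 15 + 6 = 21.
That gives 21 routes.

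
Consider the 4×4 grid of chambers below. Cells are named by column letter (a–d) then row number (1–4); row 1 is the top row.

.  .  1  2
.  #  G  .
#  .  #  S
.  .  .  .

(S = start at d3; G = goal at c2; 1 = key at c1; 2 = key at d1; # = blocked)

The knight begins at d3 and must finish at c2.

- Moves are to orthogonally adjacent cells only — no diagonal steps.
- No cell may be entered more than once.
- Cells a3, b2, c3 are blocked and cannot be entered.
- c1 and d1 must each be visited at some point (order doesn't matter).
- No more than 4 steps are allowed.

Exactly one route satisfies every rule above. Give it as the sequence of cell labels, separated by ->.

d3 -> d2 -> d1 -> c1 -> c2

The 4-move cap with required stops at c1, d1 leaves no slack for detours.
Route from d3: up 2 to d1, left 1 to c1, down 1 to c2 — 4 moves in all.
Check: all required cells visited; 4 ≤ 4 moves.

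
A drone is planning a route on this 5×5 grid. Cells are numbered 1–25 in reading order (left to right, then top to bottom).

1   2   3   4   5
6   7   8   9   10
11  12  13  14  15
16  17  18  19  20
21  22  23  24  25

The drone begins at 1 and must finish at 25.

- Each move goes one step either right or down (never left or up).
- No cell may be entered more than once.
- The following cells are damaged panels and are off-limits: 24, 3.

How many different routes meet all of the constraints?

A right/down-only route from 1 to 25 makes exactly 4 down-moves and 4 right-moves in some order.
With no other constraints that would be C(8,4) = 70 routes.
Subtract routes through each blocked cell (inclusion–exclusion for overlaps): − through 3: 15 − through 24: 35 + through 3&24: 5 → 25.
That gives 25 routes.

25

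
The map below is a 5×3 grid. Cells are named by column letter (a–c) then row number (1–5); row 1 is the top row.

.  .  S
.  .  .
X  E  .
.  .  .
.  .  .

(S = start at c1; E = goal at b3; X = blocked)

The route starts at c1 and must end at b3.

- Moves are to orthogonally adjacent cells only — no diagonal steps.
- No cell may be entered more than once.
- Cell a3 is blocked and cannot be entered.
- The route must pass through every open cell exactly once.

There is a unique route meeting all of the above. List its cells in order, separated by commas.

Need to visit all 14 open cells exactly once, starting at c1 and ending at b3.
Route from c1: 2× left (reaching a1), down to a2, 2× right (reaching c2), 3× down (reaching c5), 2× left (reaching a5), up to a4, right to b4, up to b3 — 13 moves in all.
Check: all 14 open cells covered.

c1, b1, a1, a2, b2, c2, c3, c4, c5, b5, a5, a4, b4, b3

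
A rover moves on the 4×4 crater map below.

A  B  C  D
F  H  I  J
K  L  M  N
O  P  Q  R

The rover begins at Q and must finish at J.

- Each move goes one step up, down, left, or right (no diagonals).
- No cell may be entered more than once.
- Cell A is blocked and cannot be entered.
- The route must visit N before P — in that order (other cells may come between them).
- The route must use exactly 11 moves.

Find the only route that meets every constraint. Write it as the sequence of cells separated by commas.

Q, R, N, M, L, P, O, K, F, H, I, J

The waypoints must appear in the order N, P, with no cell reused.
Route from Q: right 1 to R, up 1 to N, left 2 to L, down 1 to P, left 1 to O, up 2 to F, right 3 to J — 11 moves in all.
Check: order respected (N at step 2, P at step 5); 11 moves as required.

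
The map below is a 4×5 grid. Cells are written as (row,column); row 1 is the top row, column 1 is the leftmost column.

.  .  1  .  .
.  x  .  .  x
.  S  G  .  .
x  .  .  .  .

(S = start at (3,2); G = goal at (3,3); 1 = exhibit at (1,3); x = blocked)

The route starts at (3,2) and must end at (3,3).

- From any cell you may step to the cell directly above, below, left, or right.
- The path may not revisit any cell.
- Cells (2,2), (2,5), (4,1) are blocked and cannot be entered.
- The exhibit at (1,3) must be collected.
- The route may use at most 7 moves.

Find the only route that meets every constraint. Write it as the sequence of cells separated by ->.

The 7-move cap with required stops at (1,3) leaves no slack for detours.
Route from (3,2): left to (3,1), 2× up (reaching (1,1)), 2× right (reaching (1,3)), 2× down (reaching (3,3)) — 7 moves in all.
Check: all required cells visited; 7 ≤ 7 moves.

(3,2) -> (3,1) -> (2,1) -> (1,1) -> (1,2) -> (1,3) -> (2,3) -> (3,3)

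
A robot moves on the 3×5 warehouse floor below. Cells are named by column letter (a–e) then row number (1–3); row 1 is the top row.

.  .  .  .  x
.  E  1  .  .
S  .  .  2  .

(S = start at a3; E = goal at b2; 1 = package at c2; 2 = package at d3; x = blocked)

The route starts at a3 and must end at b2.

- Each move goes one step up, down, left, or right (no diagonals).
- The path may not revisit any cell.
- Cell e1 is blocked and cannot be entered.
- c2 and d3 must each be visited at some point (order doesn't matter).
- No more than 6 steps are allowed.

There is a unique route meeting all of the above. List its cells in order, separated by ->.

a3 -> b3 -> c3 -> d3 -> d2 -> c2 -> b2

Any route must reach c2 and d3 and still end at b2 within 6 moves, so the order of the required stops is forced.
Route from a3: 3× right (reaching d3), up to d2, 2× left (reaching b2) — 6 moves in all.
Check: all required cells visited; 6 ≤ 6 moves.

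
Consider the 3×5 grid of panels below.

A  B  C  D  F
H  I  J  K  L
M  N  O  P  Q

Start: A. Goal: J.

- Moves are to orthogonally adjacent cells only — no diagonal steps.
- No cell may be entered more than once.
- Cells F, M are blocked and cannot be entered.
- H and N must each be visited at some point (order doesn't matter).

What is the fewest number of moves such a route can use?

Any route passes through H and N in some order between A and J. Summing Manhattan distances along each leg and taking the cheapest ordering (A → H → N → J) gives a lower bound of 1 + 2 + 2 = 5 moves.
A route of 5 moves achieves this: A → H → I → N → O → J.
Since 5 matches the lower bound, it is optimal.

5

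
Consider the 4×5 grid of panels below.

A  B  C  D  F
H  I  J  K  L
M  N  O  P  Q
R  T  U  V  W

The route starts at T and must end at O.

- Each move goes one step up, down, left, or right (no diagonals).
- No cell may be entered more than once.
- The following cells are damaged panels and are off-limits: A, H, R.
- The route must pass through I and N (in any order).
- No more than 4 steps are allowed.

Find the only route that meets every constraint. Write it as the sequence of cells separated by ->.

T -> N -> I -> J -> O

The 4-move cap with required stops at I, N leaves no slack for detours.
Route from T: 2× up (reaching I), right to J, down to O — 4 moves in all.
Check: all required cells visited; 4 ≤ 4 moves.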